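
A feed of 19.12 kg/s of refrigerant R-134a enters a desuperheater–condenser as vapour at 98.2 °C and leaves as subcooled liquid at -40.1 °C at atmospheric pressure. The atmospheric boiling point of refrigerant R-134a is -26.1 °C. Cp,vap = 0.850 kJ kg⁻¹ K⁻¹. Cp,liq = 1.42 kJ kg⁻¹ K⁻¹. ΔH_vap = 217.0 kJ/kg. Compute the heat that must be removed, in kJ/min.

Q_c = 393000 kJ/min

vapour 98.2→-26.1 °C: -105.66 kJ/kg
condensation at -26.1 °C: -217 kJ/kg
liquid -26.1→-40.1 °C: -19.88 kJ/kg
Δh = -105.66 + -217 + -19.88 = -342.54 kJ/kg
Q = ṁ·Δh = 19.12 kg/s × -342.54 kJ/kg = -6549.3 kJ/s
|Q| = 6549.3 kW = 392960 kJ/min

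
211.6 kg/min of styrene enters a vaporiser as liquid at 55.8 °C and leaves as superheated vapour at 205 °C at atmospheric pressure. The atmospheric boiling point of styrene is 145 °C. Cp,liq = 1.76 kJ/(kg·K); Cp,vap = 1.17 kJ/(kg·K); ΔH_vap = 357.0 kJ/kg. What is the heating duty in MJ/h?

Q = 7420 MJ/h

liquid 55.8→145 °C: 156.99 kJ/kg
vaporisation at 145 °C: 357 kJ/kg
vapour 145→205 °C: 70.2 kJ/kg
Δh = 156.99 + 357 + 70.2 = 584.19 kJ/kg
Q = ṁ·Δh = 211.6 kg/min × 584.19 kJ/kg = 123620 kJ/min
|Q| = 2060.3 kW = 7416.9 MJ/h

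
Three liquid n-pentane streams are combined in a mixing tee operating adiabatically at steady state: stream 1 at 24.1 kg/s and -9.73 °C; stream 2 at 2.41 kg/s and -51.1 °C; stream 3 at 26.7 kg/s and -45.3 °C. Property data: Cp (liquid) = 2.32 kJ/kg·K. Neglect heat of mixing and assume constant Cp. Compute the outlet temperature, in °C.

Energy balance with Q = 0: Σ ṁᵢCp,ᵢ(T_out − Tᵢ) = 0
Σ ṁᵢCp,ᵢTᵢ = 24.1×2.32×-9.73 + 2.41×2.32×-51.1 + 26.7×2.32×-45.3 = -3635.8
Σ ṁᵢCp,ᵢ = 24.1×2.32 + 2.41×2.32 + 26.7×2.32 = 123.45
T_out = -3635.8 / 123.45 = -29.452 °C

T_out = -29.5 °C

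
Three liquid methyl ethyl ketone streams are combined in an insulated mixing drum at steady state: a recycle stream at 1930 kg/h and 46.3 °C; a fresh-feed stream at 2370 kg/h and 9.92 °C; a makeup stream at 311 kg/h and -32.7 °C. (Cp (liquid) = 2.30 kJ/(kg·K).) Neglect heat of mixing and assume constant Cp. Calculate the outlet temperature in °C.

T_out = 22.3 °C

Adiabatic, steady state ⇒ Σ ṁᵢCp,ᵢ(T_out − Tᵢ) = 0
T_out = Σ ṁᵢCp,ᵢTᵢ / Σ ṁᵢCp,ᵢ
      = 236210 / 10605 = 22.273 °C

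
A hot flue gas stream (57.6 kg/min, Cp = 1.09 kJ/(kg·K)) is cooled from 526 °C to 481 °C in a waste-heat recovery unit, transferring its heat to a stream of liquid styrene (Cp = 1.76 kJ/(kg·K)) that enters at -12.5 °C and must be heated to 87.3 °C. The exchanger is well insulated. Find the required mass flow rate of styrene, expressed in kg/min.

Heat released by hot stream: Q = 57.6 × 1.09 × (526 − 481) = 2825.3 kJ/min
Energy balance on cold side (adiabatic exchanger): Q = ṁ_c·Cp_c·(T_c,out − T_c,in)
ṁ_c = 2825.3 / [1.76 × (87.3 − -12.5)] = 16.085 kg/min

ṁ_c = 16.1 kg/min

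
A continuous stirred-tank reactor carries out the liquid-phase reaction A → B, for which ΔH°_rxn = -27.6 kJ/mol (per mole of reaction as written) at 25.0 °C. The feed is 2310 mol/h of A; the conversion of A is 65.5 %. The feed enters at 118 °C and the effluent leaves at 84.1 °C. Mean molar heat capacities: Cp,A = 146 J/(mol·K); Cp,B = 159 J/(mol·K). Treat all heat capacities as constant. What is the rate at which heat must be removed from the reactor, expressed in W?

Extent of reaction ξ = 0.655 × 2310 = 1513 mol/h
Reaction term: ξ·ΔH°_rxn = 1513 × -27.6 = -41760 kJ/h
Sensible, feed 118→25 °C: -31365 kJ/h
Outlet flows (mol/h): A 796.95, B 1513
Sensible, products 25→84.1 °C: 21095 kJ/h
Q = ΔH = -52031 kJ/h = -14.453 kW
Heat removed = 14453 W

Q_out = 14500 W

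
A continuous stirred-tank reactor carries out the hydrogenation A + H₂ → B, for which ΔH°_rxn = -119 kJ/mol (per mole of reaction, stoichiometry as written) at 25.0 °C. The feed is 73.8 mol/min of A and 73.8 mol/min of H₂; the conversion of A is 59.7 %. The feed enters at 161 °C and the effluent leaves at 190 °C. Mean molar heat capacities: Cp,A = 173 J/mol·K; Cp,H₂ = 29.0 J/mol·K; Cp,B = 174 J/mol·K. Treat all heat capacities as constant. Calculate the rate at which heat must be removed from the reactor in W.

Q_out = 83600 W

Extent of reaction ξ = 0.597 × 73.8 = 44.059 mol/min
Reaction term: ξ·ΔH°_rxn = 44.059 × -119 = -5243 kJ/min
Sensible, feed 161→25 °C: -2027.4 kJ/min
Outlet flows (mol/min): A 29.741, H₂ 29.741, B 44.059
Sensible, products 25→190 °C: 2256.2 kJ/min
Q = ΔH = -5014.2 kJ/min = -83.57 kW
Heat removed = 83570 W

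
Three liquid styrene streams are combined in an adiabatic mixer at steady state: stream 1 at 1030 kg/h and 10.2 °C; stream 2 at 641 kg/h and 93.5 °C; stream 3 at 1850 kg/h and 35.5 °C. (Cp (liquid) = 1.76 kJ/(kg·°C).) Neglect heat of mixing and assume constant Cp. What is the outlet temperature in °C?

T_out = 38.7 °C

Adiabatic, steady state ⇒ Σ ṁᵢCp,ᵢ(T_out − Tᵢ) = 0
Σ ṁᵢCp,ᵢTᵢ = 1030×1.76×10.2 + 641×1.76×93.5 + 1850×1.76×35.5 = 239560
Σ ṁᵢCp,ᵢ = 1030×1.76 + 641×1.76 + 1850×1.76 = 6197
T_out = 239560 / 6197 = 38.658 °C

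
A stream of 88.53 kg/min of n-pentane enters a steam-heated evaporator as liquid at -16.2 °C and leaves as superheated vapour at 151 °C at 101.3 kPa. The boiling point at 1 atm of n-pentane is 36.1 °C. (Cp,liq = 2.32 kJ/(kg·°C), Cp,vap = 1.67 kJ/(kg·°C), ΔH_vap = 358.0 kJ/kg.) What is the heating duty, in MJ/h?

liquid -16.2→36.1 °C: 121.34 kJ/kg
vaporisation at 36.1 °C: 358 kJ/kg
vapour 36.1→151 °C: 191.88 kJ/kg
Δh = 121.34 + 358 + 191.88 = 671.22 kJ/kg
Q = ṁ·Δh = 88.53 kg/min × 671.22 kJ/kg = 59423 kJ/min
|Q| = 990.38 kW = 3565.4 MJ/h

Q = 3570 MJ/h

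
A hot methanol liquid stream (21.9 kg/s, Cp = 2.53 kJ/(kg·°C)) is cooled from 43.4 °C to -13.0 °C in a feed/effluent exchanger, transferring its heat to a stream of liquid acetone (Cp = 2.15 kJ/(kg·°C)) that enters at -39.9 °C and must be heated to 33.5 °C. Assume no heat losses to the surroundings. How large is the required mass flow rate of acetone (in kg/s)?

ṁ_c = 19.8 kg/s

Heat released by hot stream: Q = 21.9 × 2.53 × (43.4 − -13.0) = 3125 kJ/s
Energy balance on cold side (adiabatic exchanger): Q = ṁ_c·Cp_c·(T_c,out − T_c,in)
ṁ_c = 3125 / [2.15 × (33.5 − -39.9)] = 19.802 kg/s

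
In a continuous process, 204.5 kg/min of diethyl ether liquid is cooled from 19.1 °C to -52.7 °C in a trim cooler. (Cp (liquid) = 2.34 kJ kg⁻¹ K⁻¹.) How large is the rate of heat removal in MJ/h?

Q_c = 2060 MJ/h

Q = ṁ·Cp·ΔT = 204.5 × 2.34 × (-52.7 − 19.1) = -34358 kJ/min
Converting: 34358 / 60 s = 572.64 kW
Cooling duty = 2061.5 MJ/h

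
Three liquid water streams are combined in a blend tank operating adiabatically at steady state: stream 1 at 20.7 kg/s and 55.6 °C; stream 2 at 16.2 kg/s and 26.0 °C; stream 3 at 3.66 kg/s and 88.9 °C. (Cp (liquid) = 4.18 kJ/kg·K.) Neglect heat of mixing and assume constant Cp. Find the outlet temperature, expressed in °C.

T_out = 46.8 °C

No heat crosses the boundary, so H_out = H_in.
T_out = Σ ṁᵢCp,ᵢTᵢ / Σ ṁᵢCp,ᵢ
      = 7931.5 / 169.54 = 46.782 °C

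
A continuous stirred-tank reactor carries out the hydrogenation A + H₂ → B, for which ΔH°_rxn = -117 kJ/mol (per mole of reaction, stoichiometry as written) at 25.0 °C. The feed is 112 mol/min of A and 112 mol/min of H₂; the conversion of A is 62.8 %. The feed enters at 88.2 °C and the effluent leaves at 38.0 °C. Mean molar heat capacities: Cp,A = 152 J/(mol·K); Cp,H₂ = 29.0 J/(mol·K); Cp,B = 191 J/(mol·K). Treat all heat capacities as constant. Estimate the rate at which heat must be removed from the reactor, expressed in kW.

Q_out = 154 kW

Extent of reaction ξ = 0.628 × 112 = 70.336 mol/min
Reaction term: ξ·ΔH°_rxn = 70.336 × -117 = -8229.3 kJ/min
Sensible, feed 88.2→25 °C: -1281.2 kJ/min
Outlet flows (mol/min): A 41.664, H₂ 41.664, B 70.336
Sensible, products 25→38.0 °C: 272.68 kJ/min
Q = ΔH = -9237.8 kJ/min = -153.96 kW
Heat removed = 153.96 kW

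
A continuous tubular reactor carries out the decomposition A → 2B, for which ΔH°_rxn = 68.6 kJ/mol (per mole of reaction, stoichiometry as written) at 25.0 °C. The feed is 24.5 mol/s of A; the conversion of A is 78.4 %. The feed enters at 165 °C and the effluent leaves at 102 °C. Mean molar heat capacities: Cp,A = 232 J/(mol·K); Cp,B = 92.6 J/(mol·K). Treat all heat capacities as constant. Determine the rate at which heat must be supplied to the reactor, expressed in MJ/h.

Extent of reaction ξ = 0.784 × 24.5 = 19.208 mol/s
Reaction term: ξ·ΔH°_rxn = 19.208 × 68.6 = 1317.7 kJ/s
Sensible, feed 165→25 °C: -795.76 kJ/s
Outlet flows (mol/s): A 5.292, B 38.416
Sensible, products 25→102 °C: 368.45 kJ/s
Q = ΔH = 890.36 kJ/s = 890.36 kW
Heat supplied = 3205.3 MJ/h

Q_in = 3210 MJ/h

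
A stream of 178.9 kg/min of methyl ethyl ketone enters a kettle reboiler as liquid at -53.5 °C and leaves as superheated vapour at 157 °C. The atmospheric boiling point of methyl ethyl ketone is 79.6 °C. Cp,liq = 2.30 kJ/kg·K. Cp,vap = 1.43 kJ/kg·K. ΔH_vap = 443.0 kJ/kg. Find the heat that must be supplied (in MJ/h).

Q = 9230 MJ/h

liquid -53.5→79.6 °C: 306.13 kJ/kg
vaporisation at 79.6 °C: 443 kJ/kg
vapour 79.6→157 °C: 110.68 kJ/kg
Δh = 306.13 + 443 + 110.68 = 859.81 kJ/kg
Q = ṁ·Δh = 178.9 kg/min × 859.81 kJ/kg = 153820 kJ/min
|Q| = 2563.7 kW = 9229.2 MJ/h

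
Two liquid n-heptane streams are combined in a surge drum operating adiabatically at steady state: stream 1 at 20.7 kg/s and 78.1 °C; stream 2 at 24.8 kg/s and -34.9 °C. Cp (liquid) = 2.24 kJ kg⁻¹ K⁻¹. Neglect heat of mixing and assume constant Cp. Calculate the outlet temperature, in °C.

No heat crosses the boundary, so H_out = H_in.
Σ ṁᵢCp,ᵢTᵢ = 20.7×2.24×78.1 + 24.8×2.24×-34.9 = 1682.6
Σ ṁᵢCp,ᵢ = 20.7×2.24 + 24.8×2.24 = 101.92
T_out = 1682.6 / 101.92 = 16.509 °C

T_out = 16.5 °C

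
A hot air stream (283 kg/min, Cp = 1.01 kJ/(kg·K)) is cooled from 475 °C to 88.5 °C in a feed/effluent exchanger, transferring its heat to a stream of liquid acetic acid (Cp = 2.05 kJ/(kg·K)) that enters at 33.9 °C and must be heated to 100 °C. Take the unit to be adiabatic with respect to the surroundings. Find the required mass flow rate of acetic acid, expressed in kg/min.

ṁ_c = 815 kg/min

Heat released by hot stream: Q = 283 × 1.01 × (475 − 88.5) = 110470 kJ/min
Energy balance on cold side (adiabatic exchanger): Q = ṁ_c·Cp_c·(T_c,out − T_c,in)
ṁ_c = 110470 / [2.05 × (100 − 33.9)] = 815.27 kg/min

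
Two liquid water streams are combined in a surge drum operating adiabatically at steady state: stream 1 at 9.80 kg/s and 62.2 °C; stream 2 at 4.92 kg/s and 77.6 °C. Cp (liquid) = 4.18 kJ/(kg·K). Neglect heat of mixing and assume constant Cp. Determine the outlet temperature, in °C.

No heat crosses the boundary, so H_out = H_in.
T_out = Σ ṁᵢCp,ᵢTᵢ / Σ ṁᵢCp,ᵢ
      = 4143.9 / 61.53 = 67.347 °C

T_out = 67.3 °C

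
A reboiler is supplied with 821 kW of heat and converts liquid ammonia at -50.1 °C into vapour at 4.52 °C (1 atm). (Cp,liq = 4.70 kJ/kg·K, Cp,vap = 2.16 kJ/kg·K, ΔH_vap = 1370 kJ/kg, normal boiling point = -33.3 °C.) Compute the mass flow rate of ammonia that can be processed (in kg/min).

ṁ = 32.2 kg/min

Δh = 4.70×(-33.3−-50.1) + 1370 + 2.16×(4.52−-33.3) = 1530.7 kJ/kg
Q = 821 kW = 821 kJ/s = 49260 kJ/min
ṁ = Q/Δh = 49260 / 1530.7 = 32.182 kg/min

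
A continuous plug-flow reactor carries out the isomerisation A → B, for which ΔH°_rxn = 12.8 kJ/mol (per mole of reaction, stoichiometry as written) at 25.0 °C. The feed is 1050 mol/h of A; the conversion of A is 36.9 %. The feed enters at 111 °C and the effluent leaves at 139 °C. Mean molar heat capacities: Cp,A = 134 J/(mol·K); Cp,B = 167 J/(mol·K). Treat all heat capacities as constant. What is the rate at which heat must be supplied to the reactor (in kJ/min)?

Extent of reaction ξ = 0.369 × 1050 = 387.45 mol/h
Reaction term: ξ·ΔH°_rxn = 387.45 × 12.8 = 4959.4 kJ/h
Sensible, feed 111→25 °C: -12100 kJ/h
Outlet flows (mol/h): A 662.55, B 387.45
Sensible, products 25→139 °C: 17497 kJ/h
Q = ΔH = 10357 kJ/h = 2.8768 kW
Heat supplied = 172.61 kJ/min

Q_in = 173 kJ/min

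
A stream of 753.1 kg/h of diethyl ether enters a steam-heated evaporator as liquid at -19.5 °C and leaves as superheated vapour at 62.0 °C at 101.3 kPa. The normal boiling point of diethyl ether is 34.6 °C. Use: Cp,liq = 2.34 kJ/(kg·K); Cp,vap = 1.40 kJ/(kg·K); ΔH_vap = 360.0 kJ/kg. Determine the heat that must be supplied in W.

liquid -19.5→34.6 °C: 126.59 kJ/kg
vaporisation at 34.6 °C: 360 kJ/kg
vapour 34.6→62.0 °C: 38.36 kJ/kg
Δh = 126.59 + 360 + 38.36 = 524.95 kJ/kg
Q = ṁ·Δh = 753.1 kg/h × 524.95 kJ/kg = 395340 kJ/h
|Q| = 109.82 kW = 109820 W

Q = 110000 W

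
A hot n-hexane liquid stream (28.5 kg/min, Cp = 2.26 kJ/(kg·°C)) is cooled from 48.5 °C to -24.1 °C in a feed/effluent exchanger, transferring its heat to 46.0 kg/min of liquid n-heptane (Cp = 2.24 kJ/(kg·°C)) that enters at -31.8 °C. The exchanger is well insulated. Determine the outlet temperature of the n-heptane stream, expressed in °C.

T_c,out = 13.6 °C

Heat released by hot stream: Q = 28.5 × 2.26 × (48.5 − -24.1) = 4676.2 kJ/min
Energy balance on cold side (adiabatic exchanger): Q = ṁ_c·Cp_c·(T_c,out − T_c,in)
T_c,out = -31.8 + 4676.2/(46.0 × 2.24) = 13.582 °C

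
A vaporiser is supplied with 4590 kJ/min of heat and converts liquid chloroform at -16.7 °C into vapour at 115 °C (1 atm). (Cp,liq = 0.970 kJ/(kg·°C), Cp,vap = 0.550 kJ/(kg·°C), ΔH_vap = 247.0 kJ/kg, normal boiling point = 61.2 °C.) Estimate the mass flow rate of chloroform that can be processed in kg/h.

ṁ = 782 kg/h

Δh = 0.970×(61.2−-16.7) + 247.0 + 0.550×(115−61.2) = 352.15 kJ/kg
Q = 4590 kJ/min = 76.5 kJ/s = 275400 kJ/h
ṁ = Q/Δh = 275400 / 352.15 = 782.05 kg/h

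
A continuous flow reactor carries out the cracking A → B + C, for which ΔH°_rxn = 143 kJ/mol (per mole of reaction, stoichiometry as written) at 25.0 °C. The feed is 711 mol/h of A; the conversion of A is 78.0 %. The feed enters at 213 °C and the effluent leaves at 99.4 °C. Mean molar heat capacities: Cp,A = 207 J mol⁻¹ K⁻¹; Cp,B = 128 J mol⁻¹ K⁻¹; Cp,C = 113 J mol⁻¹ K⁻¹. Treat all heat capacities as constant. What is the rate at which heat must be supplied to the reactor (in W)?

Extent of reaction ξ = 0.780 × 711 = 554.58 mol/h
Reaction term: ξ·ΔH°_rxn = 554.58 × 143 = 79305 kJ/h
Sensible, feed 213→25 °C: -27669 kJ/h
Outlet flows (mol/h): A 156.42, B 554.58, C 554.58
Sensible, products 25→99.4 °C: 12353 kJ/h
Q = ΔH = 63988 kJ/h = 17.775 kW
Heat supplied = 17775 W

Q_in = 17800 W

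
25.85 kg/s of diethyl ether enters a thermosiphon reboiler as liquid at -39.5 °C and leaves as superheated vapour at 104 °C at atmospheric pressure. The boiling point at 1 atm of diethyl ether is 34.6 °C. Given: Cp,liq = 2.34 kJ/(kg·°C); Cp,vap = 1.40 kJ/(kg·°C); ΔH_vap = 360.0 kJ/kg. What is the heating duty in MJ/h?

liquid -39.5→34.6 °C: 173.39 kJ/kg
vaporisation at 34.6 °C: 360 kJ/kg
vapour 34.6→104 °C: 97.16 kJ/kg
Δh = 173.39 + 360 + 97.16 = 630.55 kJ/kg
Q = ṁ·Δh = 25.85 kg/s × 630.55 kJ/kg = 16300 kJ/s
|Q| = 16300 kW = 58679 MJ/h

Q = 58700 MJ/h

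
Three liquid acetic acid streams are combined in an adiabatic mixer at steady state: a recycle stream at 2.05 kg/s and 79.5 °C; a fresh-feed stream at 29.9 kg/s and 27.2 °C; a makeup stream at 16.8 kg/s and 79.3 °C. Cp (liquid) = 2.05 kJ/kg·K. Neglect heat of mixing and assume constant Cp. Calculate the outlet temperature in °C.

T_out = 47.4 °C

Adiabatic, steady state ⇒ Σ ṁᵢCp,ᵢ(T_out − Tᵢ) = 0
T_out = Σ ṁᵢCp,ᵢTᵢ / Σ ṁᵢCp,ᵢ
      = 4732.4 / 99.937 = 47.354 °C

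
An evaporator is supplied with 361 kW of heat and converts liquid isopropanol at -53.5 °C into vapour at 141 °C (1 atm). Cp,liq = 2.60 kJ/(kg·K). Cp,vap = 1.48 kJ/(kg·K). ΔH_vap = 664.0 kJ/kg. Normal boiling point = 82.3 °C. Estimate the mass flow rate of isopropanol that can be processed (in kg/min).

ṁ = 19.6 kg/min

Δh = 2.60×(82.3−-53.5) + 664.0 + 1.48×(141−82.3) = 1104 kJ/kg
Q = 361 kW = 361 kJ/s = 21660 kJ/min
ṁ = Q/Δh = 21660 / 1104 = 19.62 kg/min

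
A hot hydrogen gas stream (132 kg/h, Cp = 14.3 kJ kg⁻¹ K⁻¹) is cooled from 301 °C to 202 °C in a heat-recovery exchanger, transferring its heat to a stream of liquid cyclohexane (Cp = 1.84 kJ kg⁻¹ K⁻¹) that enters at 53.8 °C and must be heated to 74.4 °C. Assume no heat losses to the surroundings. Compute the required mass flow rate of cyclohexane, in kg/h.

Heat released by hot stream: Q = 132 × 14.3 × (301 − 202) = 186870 kJ/h
Energy balance on cold side (adiabatic exchanger): Q = ṁ_c·Cp_c·(T_c,out − T_c,in)
ṁ_c = 186870 / [1.84 × (74.4 − 53.8)] = 4930.1 kg/h

ṁ_c = 4930 kg/h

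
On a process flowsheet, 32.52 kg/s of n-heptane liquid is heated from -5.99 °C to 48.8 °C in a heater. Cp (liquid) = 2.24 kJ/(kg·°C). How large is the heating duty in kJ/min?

Q = 239000 kJ/min

Q = ṁ·Cp·ΔT = 32.52 × 2.24 × (48.8 − -5.99) = 3991.2 kJ/s
Heating duty = 239470 kJ/min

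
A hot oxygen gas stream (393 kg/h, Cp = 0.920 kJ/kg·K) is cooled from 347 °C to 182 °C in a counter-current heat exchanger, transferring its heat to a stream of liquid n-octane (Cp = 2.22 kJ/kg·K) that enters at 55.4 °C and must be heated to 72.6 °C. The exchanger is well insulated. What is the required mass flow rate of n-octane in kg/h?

Heat released by hot stream: Q = 393 × 0.920 × (347 − 182) = 59657 kJ/h
Energy balance on cold side (adiabatic exchanger): Q = ṁ_c·Cp_c·(T_c,out − T_c,in)
ṁ_c = 59657 / [2.22 × (72.6 − 55.4)] = 1562.4 kg/h

ṁ_c = 1560 kg/h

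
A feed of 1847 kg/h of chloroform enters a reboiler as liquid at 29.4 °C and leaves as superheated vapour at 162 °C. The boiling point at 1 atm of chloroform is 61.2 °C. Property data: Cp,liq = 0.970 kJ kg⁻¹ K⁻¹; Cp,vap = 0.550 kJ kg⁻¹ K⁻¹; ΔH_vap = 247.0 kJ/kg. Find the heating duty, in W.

Q = 171000 W

liquid 29.4→61.2 °C: 30.846 kJ/kg
vaporisation at 61.2 °C: 247 kJ/kg
vapour 61.2→162 °C: 55.44 kJ/kg
Δh = 30.846 + 247 + 55.44 = 333.29 kJ/kg
Q = ṁ·Δh = 1847 kg/h × 333.29 kJ/kg = 615580 kJ/h
|Q| = 170.99 kW = 170990 W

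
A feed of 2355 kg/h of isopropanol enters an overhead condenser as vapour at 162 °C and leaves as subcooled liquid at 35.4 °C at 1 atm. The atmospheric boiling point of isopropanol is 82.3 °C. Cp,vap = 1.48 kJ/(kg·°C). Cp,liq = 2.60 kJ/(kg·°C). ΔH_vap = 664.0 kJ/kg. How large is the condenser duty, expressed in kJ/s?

vapour 162→82.3 °C: -117.96 kJ/kg
condensation at 82.3 °C: -664 kJ/kg
liquid 82.3→35.4 °C: -121.94 kJ/kg
Δh = -117.96 + -664 + -121.94 = -903.9 kJ/kg
Q = ṁ·Δh = 2355 kg/h × -903.9 kJ/kg = -2.1287e+06 kJ/h
|Q| = 591.3 kW

Q_c = 591 kJ/s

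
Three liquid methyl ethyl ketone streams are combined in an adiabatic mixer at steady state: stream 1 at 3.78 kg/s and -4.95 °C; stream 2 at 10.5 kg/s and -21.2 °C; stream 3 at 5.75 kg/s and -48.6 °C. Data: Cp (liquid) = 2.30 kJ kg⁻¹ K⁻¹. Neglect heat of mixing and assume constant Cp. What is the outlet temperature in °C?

T_out = -26.0 °C

No heat crosses the boundary, so H_out = H_in.
T_out = Σ ṁᵢCp,ᵢTᵢ / Σ ṁᵢCp,ᵢ
      = -1197.8 / 46.069 = -25.999 °C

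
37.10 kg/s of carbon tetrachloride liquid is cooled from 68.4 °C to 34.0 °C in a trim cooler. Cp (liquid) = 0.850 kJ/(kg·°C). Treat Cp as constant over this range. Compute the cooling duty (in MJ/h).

Q = ṁ·Cp·ΔT = 37.10 × 0.850 × (34.0 − 68.4) = -1084.8 kJ/s
Cooling duty = 3905.3 MJ/h

Q_c = 3910 MJ/h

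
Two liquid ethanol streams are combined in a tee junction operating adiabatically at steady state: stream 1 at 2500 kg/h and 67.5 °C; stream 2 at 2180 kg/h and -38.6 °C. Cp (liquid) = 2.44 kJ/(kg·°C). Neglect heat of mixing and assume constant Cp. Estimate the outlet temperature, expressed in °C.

No heat crosses the boundary, so H_out = H_in.
Σ ṁᵢCp,ᵢTᵢ = 2500×2.44×67.5 + 2180×2.44×-38.6 = 206430
Σ ṁᵢCp,ᵢ = 2500×2.44 + 2180×2.44 = 11419
T_out = 206430 / 11419 = 18.077 °C

T_out = 18.1 °C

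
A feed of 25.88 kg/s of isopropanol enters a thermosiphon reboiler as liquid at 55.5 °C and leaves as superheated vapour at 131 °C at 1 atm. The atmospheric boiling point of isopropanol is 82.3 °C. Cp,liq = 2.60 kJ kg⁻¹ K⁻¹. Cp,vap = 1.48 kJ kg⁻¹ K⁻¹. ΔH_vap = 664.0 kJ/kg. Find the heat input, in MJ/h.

liquid 55.5→82.3 °C: 69.68 kJ/kg
vaporisation at 82.3 °C: 664 kJ/kg
vapour 82.3→131 °C: 72.076 kJ/kg
Δh = 69.68 + 664 + 72.076 = 805.76 kJ/kg
Q = ṁ·Δh = 25.88 kg/s × 805.76 kJ/kg = 20853 kJ/s
|Q| = 20853 kW = 75071 MJ/h

Q = 75100 MJ/h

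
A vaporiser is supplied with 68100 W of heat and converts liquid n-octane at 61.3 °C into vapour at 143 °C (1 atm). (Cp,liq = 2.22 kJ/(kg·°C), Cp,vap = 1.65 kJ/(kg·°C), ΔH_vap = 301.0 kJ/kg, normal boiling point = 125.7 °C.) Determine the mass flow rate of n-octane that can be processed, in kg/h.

ṁ = 519 kg/h

Δh = 2.22×(125.7−61.3) + 301.0 + 1.65×(143−125.7) = 472.51 kJ/kg
Q = 68100 W = 68.1 kJ/s = 245160 kJ/h
ṁ = Q/Δh = 245160 / 472.51 = 518.84 kg/h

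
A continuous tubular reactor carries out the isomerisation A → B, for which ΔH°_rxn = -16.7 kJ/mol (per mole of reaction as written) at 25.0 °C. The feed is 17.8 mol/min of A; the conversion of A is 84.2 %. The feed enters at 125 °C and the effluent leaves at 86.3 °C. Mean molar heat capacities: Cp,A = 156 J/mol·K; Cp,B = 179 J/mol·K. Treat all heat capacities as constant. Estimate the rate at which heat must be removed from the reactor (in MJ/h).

Q_out = 20.2 MJ/h

Extent of reaction ξ = 0.842 × 17.8 = 14.988 mol/min
Reaction term: ξ·ΔH°_rxn = 14.988 × -16.7 = -250.29 kJ/min
Sensible, feed 125→25 °C: -277.68 kJ/min
Outlet flows (mol/min): A 2.8124, B 14.988
Sensible, products 25→86.3 °C: 191.35 kJ/min
Q = ΔH = -336.62 kJ/min = -5.6104 kW
Heat removed = 20.197 MJ/h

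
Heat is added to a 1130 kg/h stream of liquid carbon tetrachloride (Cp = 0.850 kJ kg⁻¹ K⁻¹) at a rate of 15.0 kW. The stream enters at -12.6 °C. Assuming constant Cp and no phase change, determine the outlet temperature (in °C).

Q = 15.0 kW = 54000 kJ/h
ΔT = Q/(ṁ·Cp) = 54000/(1130×0.850) = 56.221 K
T_out = -12.6 + 56.221 = 43.621 °C

T_out = 43.6 °C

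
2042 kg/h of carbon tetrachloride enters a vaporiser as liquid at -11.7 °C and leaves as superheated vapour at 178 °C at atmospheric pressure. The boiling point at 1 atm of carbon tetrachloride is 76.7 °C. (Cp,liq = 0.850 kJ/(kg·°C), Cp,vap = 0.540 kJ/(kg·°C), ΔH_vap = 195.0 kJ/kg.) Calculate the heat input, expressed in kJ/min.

liquid -11.7→76.7 °C: 75.14 kJ/kg
vaporisation at 76.7 °C: 195 kJ/kg
vapour 76.7→178 °C: 54.702 kJ/kg
Δh = 75.14 + 195 + 54.702 = 324.84 kJ/kg
Q = ṁ·Δh = 2042 kg/h × 324.84 kJ/kg = 663330 kJ/h
|Q| = 184.26 kW = 11055 kJ/min

Q = 11100 kJ/min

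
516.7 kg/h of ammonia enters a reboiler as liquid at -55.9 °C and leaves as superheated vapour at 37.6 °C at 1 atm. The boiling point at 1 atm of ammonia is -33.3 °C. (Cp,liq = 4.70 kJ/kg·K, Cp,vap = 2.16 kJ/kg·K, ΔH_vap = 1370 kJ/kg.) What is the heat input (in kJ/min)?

liquid -55.9→-33.3 °C: 106.22 kJ/kg
vaporisation at -33.3 °C: 1370 kJ/kg
vapour -33.3→37.6 °C: 153.14 kJ/kg
Δh = 106.22 + 1370 + 153.14 = 1629.4 kJ/kg
Q = ṁ·Δh = 516.7 kg/h × 1629.4 kJ/kg = 841890 kJ/h
|Q| = 233.86 kW = 14032 kJ/min

Q = 14000 kJ/min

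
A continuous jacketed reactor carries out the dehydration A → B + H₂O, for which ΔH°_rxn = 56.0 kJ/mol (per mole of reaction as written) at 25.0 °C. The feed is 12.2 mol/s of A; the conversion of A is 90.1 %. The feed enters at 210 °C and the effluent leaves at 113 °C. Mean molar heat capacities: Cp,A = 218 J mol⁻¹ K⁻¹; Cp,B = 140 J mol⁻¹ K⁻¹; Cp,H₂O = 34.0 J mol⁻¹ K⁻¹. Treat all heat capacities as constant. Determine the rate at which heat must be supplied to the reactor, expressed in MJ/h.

Extent of reaction ξ = 0.901 × 12.2 = 10.992 mol/s
Reaction term: ξ·ΔH°_rxn = 10.992 × 56.0 = 615.56 kJ/s
Sensible, feed 210→25 °C: -492.03 kJ/s
Outlet flows (mol/s): A 1.2078, B 10.992, H₂O 10.992
Sensible, products 25→113 °C: 191.48 kJ/s
Q = ΔH = 315.02 kJ/s = 315.02 kW
Heat supplied = 1134.1 MJ/h

Q_in = 1130 MJ/h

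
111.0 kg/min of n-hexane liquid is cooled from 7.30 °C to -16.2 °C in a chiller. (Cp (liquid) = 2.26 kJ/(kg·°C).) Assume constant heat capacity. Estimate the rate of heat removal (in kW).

Q_c = 98.3 kW

Q = ṁ·Cp·ΔT = 111.0 × 2.26 × (-16.2 − 7.30) = -5895.2 kJ/min
Converting: 5895.2 / 60 s = 98.254 kW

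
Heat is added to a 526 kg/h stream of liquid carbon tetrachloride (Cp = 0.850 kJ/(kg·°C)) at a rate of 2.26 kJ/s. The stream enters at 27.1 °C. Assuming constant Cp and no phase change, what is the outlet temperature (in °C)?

Q = 2.26 kJ/s = 8136 kJ/h
ΔT = Q/(ṁ·Cp) = 8136/(526×0.850) = 18.197 K
T_out = 27.1 + 18.197 = 45.297 °C

T_out = 45.3 °C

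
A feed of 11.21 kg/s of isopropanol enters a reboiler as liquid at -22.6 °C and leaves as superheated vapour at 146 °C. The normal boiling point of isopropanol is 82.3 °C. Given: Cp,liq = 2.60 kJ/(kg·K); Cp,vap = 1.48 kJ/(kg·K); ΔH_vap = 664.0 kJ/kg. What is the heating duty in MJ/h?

liquid -22.6→82.3 °C: 272.74 kJ/kg
vaporisation at 82.3 °C: 664 kJ/kg
vapour 82.3→146 °C: 94.276 kJ/kg
Δh = 272.74 + 664 + 94.276 = 1031 kJ/kg
Q = ṁ·Δh = 11.21 kg/s × 1031 kJ/kg = 11558 kJ/s
|Q| = 11558 kW = 41608 MJ/h

Q = 41600 MJ/h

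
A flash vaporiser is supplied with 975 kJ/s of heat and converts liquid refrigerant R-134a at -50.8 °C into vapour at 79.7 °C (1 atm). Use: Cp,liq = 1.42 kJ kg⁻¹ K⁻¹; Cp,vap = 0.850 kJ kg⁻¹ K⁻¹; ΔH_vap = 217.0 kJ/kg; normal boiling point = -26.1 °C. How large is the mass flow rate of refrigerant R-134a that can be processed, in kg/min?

Δh = 1.42×(-26.1−-50.8) + 217.0 + 0.850×(79.7−-26.1) = 342 kJ/kg
Q = 975 kJ/s = 975 kJ/s = 58500 kJ/min
ṁ = Q/Δh = 58500 / 342 = 171.05 kg/min

ṁ = 171 kg/min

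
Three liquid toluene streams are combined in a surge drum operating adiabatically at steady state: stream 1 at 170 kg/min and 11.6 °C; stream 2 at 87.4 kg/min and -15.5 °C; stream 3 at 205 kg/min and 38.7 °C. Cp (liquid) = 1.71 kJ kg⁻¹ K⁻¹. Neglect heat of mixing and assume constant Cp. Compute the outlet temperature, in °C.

Energy balance with Q = 0: Σ ṁᵢCp,ᵢ(T_out − Tᵢ) = 0
Σ ṁᵢCp,ᵢTᵢ = 170×1.71×11.6 + 87.4×1.71×-15.5 + 205×1.71×38.7 = 14622
Σ ṁᵢCp,ᵢ = 170×1.71 + 87.4×1.71 + 205×1.71 = 790.7
T_out = 14622 / 790.7 = 18.492 °C

T_out = 18.5 °C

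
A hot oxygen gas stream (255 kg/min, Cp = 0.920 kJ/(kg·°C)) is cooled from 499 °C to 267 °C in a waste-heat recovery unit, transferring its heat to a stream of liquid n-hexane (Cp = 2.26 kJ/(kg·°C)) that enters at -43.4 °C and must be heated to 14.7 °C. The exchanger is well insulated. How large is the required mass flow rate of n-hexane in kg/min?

Heat released by hot stream: Q = 255 × 0.920 × (499 − 267) = 54427 kJ/min
Energy balance on cold side (adiabatic exchanger): Q = ṁ_c·Cp_c·(T_c,out − T_c,in)
ṁ_c = 54427 / [2.26 × (14.7 − -43.4)] = 414.51 kg/min

ṁ_c = 415 kg/min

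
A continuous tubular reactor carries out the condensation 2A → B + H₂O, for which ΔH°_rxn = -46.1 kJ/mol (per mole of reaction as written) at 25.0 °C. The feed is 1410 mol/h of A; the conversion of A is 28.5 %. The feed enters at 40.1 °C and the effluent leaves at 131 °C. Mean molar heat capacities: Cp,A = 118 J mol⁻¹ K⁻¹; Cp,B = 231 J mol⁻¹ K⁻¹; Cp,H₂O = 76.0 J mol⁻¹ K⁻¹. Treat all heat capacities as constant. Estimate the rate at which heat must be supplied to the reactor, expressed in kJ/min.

Extent of reaction ξ = 0.285 × 1410 / 2 = 200.92 mol/h
Reaction term: ξ·ΔH°_rxn = 200.92 × -46.1 = -9262.6 kJ/h
Sensible, feed 40.1→25 °C: -2512.3 kJ/h
Outlet flows (mol/h): A 1008.2, B 200.92, H₂O 200.92
Sensible, products 25→131 °C: 19148 kJ/h
Q = ΔH = 7373.5 kJ/h = 2.0482 kW
Heat supplied = 122.89 kJ/min

Q_in = 123 kJ/min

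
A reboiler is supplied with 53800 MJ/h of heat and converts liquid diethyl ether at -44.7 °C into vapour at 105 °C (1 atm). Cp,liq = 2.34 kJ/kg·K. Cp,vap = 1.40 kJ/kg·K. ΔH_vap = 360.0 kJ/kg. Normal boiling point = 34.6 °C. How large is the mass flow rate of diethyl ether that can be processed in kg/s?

ṁ = 23.2 kg/s

Δh = 2.34×(34.6−-44.7) + 360.0 + 1.40×(105−34.6) = 644.12 kJ/kg
Q = 53800 MJ/h = 14944 kJ/s = 14944 kJ/s
ṁ = Q/Δh = 14944 / 644.12 = 23.201 kg/s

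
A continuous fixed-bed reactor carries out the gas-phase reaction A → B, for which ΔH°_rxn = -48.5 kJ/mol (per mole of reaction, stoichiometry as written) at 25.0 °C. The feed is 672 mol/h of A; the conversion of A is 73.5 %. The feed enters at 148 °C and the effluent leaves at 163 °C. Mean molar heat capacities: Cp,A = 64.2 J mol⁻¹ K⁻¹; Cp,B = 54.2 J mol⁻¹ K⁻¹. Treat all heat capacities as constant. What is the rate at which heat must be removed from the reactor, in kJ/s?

Extent of reaction ξ = 0.735 × 672 = 493.92 mol/h
Reaction term: ξ·ΔH°_rxn = 493.92 × -48.5 = -23955 kJ/h
Sensible, feed 148→25 °C: -5306.5 kJ/h
Outlet flows (mol/h): A 178.08, B 493.92
Sensible, products 25→163 °C: 5272 kJ/h
Q = ΔH = -23990 kJ/h = -6.6638 kW
Heat removed = 6.6638 kJ/s

Q_out = 6.66 kJ/s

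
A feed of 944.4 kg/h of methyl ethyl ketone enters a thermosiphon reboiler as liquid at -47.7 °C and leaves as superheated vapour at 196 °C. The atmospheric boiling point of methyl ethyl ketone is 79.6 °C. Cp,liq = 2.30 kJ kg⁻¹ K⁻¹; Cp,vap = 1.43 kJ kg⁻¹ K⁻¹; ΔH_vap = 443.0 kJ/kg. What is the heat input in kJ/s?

liquid -47.7→79.6 °C: 292.79 kJ/kg
vaporisation at 79.6 °C: 443 kJ/kg
vapour 79.6→196 °C: 166.45 kJ/kg
Δh = 292.79 + 443 + 166.45 = 902.24 kJ/kg
Q = ṁ·Δh = 944.4 kg/h × 902.24 kJ/kg = 852080 kJ/h
|Q| = 236.69 kW

Q = 237 kJ/s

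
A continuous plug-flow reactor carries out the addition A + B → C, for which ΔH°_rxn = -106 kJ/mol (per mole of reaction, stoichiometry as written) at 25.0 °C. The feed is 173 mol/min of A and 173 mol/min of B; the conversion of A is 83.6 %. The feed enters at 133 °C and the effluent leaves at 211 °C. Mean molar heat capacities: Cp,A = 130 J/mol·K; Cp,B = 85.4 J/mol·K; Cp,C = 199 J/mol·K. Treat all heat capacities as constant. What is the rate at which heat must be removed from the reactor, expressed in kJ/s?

Extent of reaction ξ = 0.836 × 173 = 144.63 mol/min
Reaction term: ξ·ΔH°_rxn = 144.63 × -106 = -15331 kJ/min
Sensible, feed 133→25 °C: -4024.5 kJ/min
Outlet flows (mol/min): A 28.372, B 28.372, C 144.63
Sensible, products 25→211 °C: 6490 kJ/min
Q = ΔH = -12865 kJ/min = -214.42 kW
Heat removed = 214.42 kJ/s

Q_out = 214 kJ/s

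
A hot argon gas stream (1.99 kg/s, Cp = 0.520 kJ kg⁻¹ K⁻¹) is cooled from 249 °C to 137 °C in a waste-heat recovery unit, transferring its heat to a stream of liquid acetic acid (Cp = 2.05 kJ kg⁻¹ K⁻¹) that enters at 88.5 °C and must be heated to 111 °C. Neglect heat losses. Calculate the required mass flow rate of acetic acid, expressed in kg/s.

ṁ_c = 2.51 kg/s

Heat released by hot stream: Q = 1.99 × 0.520 × (249 − 137) = 115.9 kJ/s
Energy balance on cold side (adiabatic exchanger): Q = ṁ_c·Cp_c·(T_c,out − T_c,in)
ṁ_c = 115.9 / [2.05 × (111 − 88.5)] = 2.5127 kg/s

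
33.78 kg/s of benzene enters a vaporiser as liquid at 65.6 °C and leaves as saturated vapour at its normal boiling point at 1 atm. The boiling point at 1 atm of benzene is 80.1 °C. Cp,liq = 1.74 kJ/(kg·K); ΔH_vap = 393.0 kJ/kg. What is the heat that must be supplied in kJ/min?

liquid 65.6→80.1 °C: 25.23 kJ/kg
vaporisation at 80.1 °C: 393 kJ/kg
Δh = 25.23 + 393 = 418.23 kJ/kg
Q = ṁ·Δh = 33.78 kg/s × 418.23 kJ/kg = 14128 kJ/s
|Q| = 14128 kW = 847670 kJ/min

Q = 848000 kJ/min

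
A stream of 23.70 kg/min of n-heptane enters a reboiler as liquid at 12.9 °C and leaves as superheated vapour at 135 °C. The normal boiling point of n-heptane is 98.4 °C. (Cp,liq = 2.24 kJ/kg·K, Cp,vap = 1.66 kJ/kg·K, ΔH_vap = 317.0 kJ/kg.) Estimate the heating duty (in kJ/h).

Q = 810000 kJ/h

liquid 12.9→98.4 °C: 191.52 kJ/kg
vaporisation at 98.4 °C: 317 kJ/kg
vapour 98.4→135 °C: 60.756 kJ/kg
Δh = 191.52 + 317 + 60.756 = 569.28 kJ/kg
Q = ṁ·Δh = 23.70 kg/min × 569.28 kJ/kg = 13492 kJ/min
|Q| = 224.86 kW = 809510 kJ/h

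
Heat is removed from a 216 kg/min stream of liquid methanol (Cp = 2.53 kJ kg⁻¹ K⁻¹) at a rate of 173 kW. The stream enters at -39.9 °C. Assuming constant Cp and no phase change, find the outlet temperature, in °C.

Q = 173 kW = 10380 kJ/min
ΔT = Q/(ṁ·Cp) = 10380/(216×2.53) = 18.994 K
T_out = -39.9 − 18.994 = -58.894 °C

T_out = -58.9 °C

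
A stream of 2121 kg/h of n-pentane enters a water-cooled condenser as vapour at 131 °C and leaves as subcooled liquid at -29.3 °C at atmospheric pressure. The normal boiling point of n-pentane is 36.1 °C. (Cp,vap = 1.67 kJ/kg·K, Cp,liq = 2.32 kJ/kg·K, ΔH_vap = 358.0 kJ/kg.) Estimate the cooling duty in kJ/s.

vapour 131→36.1 °C: -158.48 kJ/kg
condensation at 36.1 °C: -358 kJ/kg
liquid 36.1→-29.3 °C: -151.73 kJ/kg
Δh = -158.48 + -358 + -151.73 = -668.21 kJ/kg
Q = ṁ·Δh = 2121 kg/h × -668.21 kJ/kg = -1.4173e+06 kJ/h
|Q| = 393.69 kW

Q_c = 394 kJ/s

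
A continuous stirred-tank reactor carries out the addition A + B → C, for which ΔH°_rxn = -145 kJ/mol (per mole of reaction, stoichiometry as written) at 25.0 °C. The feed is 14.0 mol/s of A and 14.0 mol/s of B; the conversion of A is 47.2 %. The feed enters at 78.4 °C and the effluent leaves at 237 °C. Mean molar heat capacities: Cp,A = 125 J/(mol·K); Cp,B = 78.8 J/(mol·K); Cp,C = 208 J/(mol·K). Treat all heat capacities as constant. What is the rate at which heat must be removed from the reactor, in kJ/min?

Q_out = 30000 kJ/min

Extent of reaction ξ = 0.472 × 14.0 = 6.608 mol/s
Reaction term: ξ·ΔH°_rxn = 6.608 × -145 = -958.16 kJ/s
Sensible, feed 78.4→25 °C: -152.36 kJ/s
Outlet flows (mol/s): A 7.392, B 7.392, C 6.608
Sensible, products 25→237 °C: 610.76 kJ/s
Q = ΔH = -499.76 kJ/s = -499.76 kW
Heat removed = 29986 kJ/min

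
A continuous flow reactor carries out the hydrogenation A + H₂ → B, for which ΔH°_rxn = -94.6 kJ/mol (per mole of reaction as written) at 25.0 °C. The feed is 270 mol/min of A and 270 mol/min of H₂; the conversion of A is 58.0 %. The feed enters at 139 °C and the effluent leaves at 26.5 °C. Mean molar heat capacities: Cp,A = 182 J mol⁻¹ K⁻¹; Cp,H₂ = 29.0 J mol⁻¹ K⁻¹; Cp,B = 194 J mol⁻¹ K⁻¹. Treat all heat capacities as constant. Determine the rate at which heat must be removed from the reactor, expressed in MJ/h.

Extent of reaction ξ = 0.580 × 270 = 156.6 mol/min
Reaction term: ξ·ΔH°_rxn = 156.6 × -94.6 = -14814 kJ/min
Sensible, feed 139→25 °C: -6494.6 kJ/min
Outlet flows (mol/min): A 113.4, H₂ 113.4, B 156.6
Sensible, products 25→26.5 °C: 81.462 kJ/min
Q = ΔH = -21227 kJ/min = -353.79 kW
Heat removed = 1273.6 MJ/h

Q_out = 1270 MJ/h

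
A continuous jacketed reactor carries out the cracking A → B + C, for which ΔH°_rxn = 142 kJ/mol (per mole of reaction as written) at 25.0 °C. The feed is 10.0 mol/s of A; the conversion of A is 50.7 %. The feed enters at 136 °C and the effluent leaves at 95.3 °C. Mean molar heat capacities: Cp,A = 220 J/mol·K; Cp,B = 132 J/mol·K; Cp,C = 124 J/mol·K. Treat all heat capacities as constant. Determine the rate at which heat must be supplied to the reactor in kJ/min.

Extent of reaction ξ = 0.507 × 10.0 = 5.07 mol/s
Reaction term: ξ·ΔH°_rxn = 5.07 × 142 = 719.94 kJ/s
Sensible, feed 136→25 °C: -244.2 kJ/s
Outlet flows (mol/s): A 4.93, B 5.07, C 5.07
Sensible, products 25→95.3 °C: 167.49 kJ/s
Q = ΔH = 643.23 kJ/s = 643.23 kW
Heat supplied = 38594 kJ/min

Q_in = 38600 kJ/min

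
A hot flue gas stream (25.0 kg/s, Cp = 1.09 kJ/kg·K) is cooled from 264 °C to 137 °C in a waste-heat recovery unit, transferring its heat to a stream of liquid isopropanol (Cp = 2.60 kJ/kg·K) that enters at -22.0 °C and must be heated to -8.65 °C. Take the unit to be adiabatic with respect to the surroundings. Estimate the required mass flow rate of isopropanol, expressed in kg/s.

ṁ_c = 99.7 kg/s

Heat released by hot stream: Q = 25.0 × 1.09 × (264 − 137) = 3460.8 kJ/s
Energy balance on cold side (adiabatic exchanger): Q = ṁ_c·Cp_c·(T_c,out − T_c,in)
ṁ_c = 3460.8 / [2.60 × (-8.65 − -22.0)] = 99.705 kg/s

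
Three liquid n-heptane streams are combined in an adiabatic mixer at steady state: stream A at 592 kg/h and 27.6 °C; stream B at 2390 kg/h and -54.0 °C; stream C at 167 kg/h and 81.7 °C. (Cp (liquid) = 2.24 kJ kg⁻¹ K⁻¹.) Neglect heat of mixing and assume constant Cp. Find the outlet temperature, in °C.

T_out = -31.5 °C

Adiabatic, steady state ⇒ Σ ṁᵢCp,ᵢ(T_out − Tᵢ) = 0
Σ ṁᵢCp,ᵢTᵢ = 592×2.24×27.6 + 2390×2.24×-54.0 + 167×2.24×81.7 = -221930
Σ ṁᵢCp,ᵢ = 592×2.24 + 2390×2.24 + 167×2.24 = 7053.8
T_out = -221930 / 7053.8 = -31.463 °C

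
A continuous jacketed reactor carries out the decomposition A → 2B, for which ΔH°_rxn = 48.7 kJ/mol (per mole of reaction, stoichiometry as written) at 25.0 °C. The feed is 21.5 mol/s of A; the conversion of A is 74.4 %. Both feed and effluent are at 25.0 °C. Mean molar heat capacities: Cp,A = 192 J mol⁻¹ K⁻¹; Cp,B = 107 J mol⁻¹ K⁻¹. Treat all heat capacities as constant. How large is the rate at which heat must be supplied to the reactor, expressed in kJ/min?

Q_in = 46700 kJ/min

Extent of reaction ξ = 0.744 × 21.5 = 15.996 mol/s
Reaction term: ξ·ΔH°_rxn = 15.996 × 48.7 = 779.01 kJ/s
Q = ΔH = 779.01 kJ/s = 779.01 kW
Heat supplied = 46740 kJ/min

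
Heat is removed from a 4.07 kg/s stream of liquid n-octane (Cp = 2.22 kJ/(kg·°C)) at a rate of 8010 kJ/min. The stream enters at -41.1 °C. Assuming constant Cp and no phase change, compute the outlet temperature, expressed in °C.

T_out = -55.9 °C

Q = 8010 kJ/min = 133.5 kJ/s
ΔT = Q/(ṁ·Cp) = 133.5/(4.07×2.22) = 14.775 K
T_out = -41.1 − 14.775 = -55.875 °C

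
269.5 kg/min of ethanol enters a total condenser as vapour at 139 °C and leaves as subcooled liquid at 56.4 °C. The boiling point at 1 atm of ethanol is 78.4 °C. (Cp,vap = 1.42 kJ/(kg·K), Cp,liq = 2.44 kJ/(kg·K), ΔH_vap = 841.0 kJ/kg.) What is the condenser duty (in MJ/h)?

vapour 139→78.4 °C: -86.052 kJ/kg
condensation at 78.4 °C: -841 kJ/kg
liquid 78.4→56.4 °C: -53.68 kJ/kg
Δh = -86.052 + -841 + -53.68 = -980.73 kJ/kg
Q = ṁ·Δh = 269.5 kg/min × -980.73 kJ/kg = -264310 kJ/min
|Q| = 4405.1 kW = 15858 MJ/h

Q_c = 15900 MJ/h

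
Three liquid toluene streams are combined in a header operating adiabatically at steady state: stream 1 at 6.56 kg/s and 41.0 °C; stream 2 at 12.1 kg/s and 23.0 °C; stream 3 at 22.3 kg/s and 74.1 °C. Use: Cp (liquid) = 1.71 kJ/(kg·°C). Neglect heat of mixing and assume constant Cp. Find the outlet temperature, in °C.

T_out = 53.7 °C

No heat crosses the boundary, so H_out = H_in.
Σ ṁᵢCp,ᵢTᵢ = 6.56×1.71×41.0 + 12.1×1.71×23.0 + 22.3×1.71×74.1 = 3761.5
Σ ṁᵢCp,ᵢ = 6.56×1.71 + 12.1×1.71 + 22.3×1.71 = 70.042
T_out = 3761.5 / 70.042 = 53.703 °C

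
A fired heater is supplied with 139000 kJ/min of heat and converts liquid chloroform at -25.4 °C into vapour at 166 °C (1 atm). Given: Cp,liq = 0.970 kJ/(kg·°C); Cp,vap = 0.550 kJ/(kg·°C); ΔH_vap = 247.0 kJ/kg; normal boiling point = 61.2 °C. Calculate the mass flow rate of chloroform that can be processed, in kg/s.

ṁ = 5.96 kg/s

Δh = 0.970×(61.2−-25.4) + 247.0 + 0.550×(166−61.2) = 388.64 kJ/kg
Q = 139000 kJ/min = 2316.7 kJ/s = 2316.7 kJ/s
ṁ = Q/Δh = 2316.7 / 388.64 = 5.9609 kg/s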